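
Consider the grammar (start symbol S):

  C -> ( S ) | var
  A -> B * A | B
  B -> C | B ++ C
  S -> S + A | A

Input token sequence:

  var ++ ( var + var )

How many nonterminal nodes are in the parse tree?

14

[S [A [B [B [C var]] ++ [C ( [S [S [A [B [C var]]]] + [A [B [C var]]]] )]]]]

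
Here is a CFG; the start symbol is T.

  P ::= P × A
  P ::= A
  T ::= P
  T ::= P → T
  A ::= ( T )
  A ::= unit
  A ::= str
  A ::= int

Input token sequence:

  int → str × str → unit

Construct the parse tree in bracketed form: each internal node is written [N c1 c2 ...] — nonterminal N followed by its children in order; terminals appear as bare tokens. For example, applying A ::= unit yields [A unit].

[T [P [A int]] → [T [P [P [A str]] × [A str]] → [T [P [A unit]]]]]

T
P → T
A → T
int → T
int → P → T
int → P × A → T
int → A × A → T
int → str × A → T
int → str × str → T
int → str × str → P
int → str × str → A
int → str × str → unit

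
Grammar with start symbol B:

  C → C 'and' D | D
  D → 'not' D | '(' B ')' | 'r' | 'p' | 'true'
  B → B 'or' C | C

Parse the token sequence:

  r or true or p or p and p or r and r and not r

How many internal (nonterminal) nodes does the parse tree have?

22

[B [B [B [B [B [C [D r]]] or [C [D true]]] or [C [D p]]] or [C [C [D p]] and [D p]]] or [C [C [C [D r]] and [D r]] and [D not [D r]]]]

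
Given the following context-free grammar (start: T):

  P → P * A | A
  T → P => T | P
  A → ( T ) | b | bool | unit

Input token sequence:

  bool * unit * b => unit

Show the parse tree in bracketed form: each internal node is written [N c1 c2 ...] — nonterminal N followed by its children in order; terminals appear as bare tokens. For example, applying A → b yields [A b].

T
P => T
P * A => T
P * A * A => T
A * A * A => T
bool * A * A => T
bool * unit * A => T
bool * unit * b => T
bool * unit * b => P
bool * unit * b => A
bool * unit * b => unit

[T [P [P [P [A bool]] * [A unit]] * [A b]] => [T [P [A unit]]]]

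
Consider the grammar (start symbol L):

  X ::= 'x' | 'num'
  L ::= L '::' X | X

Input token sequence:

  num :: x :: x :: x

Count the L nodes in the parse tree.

4

[L [L [L [L [X num]] :: [X x]] :: [X x]] :: [X x]]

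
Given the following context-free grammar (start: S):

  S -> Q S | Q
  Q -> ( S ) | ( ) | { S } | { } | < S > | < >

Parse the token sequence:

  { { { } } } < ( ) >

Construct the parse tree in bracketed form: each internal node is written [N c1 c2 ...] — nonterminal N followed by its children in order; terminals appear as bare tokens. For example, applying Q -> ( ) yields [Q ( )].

S
Q S
{ S } S
{ Q } S
{ { S } } S
{ { Q } } S
{ { { } } } S
{ { { } } } Q
{ { { } } } < S >
{ { { } } } < Q >
{ { { } } } < ( ) >

[S [Q { [S [Q { [S [Q { }]] }]] }] [S [Q < [S [Q ( )]] >]]]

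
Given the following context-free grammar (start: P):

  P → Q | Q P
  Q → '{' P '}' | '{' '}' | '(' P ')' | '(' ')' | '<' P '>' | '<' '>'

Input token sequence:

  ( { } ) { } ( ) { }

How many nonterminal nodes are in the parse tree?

10

[P [Q ( [P [Q { }]] )] [P [Q { }] [P [Q ( )] [P [Q { }]]]]]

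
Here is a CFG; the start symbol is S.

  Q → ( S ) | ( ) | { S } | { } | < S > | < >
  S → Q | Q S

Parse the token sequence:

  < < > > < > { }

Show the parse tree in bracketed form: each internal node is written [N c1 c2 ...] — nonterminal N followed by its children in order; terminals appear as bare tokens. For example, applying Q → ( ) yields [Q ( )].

[S [Q < [S [Q < >]] >] [S [Q < >] [S [Q { }]]]]

S
Q S
< S > S
< Q > S
< < > > S
< < > > Q S
< < > > < > S
< < > > < > Q
< < > > < > { }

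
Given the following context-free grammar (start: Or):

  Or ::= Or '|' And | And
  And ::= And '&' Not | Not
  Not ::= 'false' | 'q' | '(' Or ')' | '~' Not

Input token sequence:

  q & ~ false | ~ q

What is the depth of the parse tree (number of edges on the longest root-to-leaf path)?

5

[Or [Or [And [And [Not q]] & [Not ~ [Not false]]]] | [And [Not ~ [Not q]]]]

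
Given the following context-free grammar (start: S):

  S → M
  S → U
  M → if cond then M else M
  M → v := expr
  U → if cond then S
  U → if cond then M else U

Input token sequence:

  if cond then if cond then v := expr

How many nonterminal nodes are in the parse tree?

[S [U if cond then [S [U if cond then [S [M v := expr]]]]]]

6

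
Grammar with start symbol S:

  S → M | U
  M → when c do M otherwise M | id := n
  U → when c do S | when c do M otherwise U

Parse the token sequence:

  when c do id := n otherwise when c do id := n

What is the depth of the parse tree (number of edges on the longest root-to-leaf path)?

[S [U when c do [M id := n] otherwise [U when c do [S [M id := n]]]]]

5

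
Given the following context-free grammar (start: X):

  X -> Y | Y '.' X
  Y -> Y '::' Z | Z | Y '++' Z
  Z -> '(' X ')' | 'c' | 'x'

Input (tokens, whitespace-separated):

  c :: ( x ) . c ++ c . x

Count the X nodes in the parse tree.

[X [Y [Y [Z c]] :: [Z ( [X [Y [Z x]]] )]] . [X [Y [Y [Z c]] ++ [Z c]] . [X [Y [Z x]]]]]

4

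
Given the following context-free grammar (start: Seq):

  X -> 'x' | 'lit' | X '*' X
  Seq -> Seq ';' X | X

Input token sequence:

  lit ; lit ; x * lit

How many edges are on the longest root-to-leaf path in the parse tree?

[Seq [Seq [Seq [X lit]] ; [X lit]] ; [X [X x] * [X lit]]]

4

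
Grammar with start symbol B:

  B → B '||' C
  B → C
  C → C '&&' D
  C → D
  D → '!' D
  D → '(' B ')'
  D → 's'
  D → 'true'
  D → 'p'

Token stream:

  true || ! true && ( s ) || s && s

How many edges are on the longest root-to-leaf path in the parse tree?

7

[B [B [B [C [D true]]] || [C [C [D ! [D true]]] && [D ( [B [C [D s]]] )]]] || [C [C [D s]] && [D s]]]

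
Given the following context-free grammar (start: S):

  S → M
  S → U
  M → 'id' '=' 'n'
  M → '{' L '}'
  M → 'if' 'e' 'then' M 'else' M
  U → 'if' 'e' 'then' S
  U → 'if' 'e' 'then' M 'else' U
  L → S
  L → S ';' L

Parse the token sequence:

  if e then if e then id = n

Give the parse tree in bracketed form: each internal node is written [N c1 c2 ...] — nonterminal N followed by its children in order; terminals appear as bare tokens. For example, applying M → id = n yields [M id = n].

[S [U if e then [S [U if e then [S [M id = n]]]]]]

S
U
if e then S
if e then U
if e then if e then S
if e then if e then M
if e then if e then id = n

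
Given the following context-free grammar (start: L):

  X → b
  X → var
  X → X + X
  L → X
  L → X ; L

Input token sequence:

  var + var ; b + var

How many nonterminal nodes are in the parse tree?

8

[L [X [X var] + [X var]] ; [L [X [X b] + [X var]]]]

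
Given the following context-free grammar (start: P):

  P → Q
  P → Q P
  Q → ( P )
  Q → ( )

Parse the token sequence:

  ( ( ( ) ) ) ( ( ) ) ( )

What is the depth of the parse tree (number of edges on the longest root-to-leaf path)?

[P [Q ( [P [Q ( [P [Q ( )]] )]] )] [P [Q ( [P [Q ( )]] )] [P [Q ( )]]]]

6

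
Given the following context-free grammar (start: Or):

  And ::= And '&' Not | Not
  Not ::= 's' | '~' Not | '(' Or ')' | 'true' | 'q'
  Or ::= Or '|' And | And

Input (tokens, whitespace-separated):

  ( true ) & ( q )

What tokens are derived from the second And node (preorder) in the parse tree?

[Or [And [And [Not ( [Or [And [Not true]]] )]] & [Not ( [Or [And [Not q]]] )]]]

( true )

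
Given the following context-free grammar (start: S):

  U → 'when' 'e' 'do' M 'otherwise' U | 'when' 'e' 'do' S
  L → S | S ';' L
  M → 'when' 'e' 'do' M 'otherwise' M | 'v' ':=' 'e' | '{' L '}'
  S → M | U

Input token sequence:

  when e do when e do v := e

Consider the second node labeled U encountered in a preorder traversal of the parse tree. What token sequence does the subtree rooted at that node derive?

[S [U when e do [S [U when e do [S [M v := e]]]]]]

when e do v := e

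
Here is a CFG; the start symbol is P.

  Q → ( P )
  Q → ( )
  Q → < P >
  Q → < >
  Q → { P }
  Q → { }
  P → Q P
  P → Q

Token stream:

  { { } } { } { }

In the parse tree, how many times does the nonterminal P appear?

4

[P [Q { [P [Q { }]] }] [P [Q { }] [P [Q { }]]]]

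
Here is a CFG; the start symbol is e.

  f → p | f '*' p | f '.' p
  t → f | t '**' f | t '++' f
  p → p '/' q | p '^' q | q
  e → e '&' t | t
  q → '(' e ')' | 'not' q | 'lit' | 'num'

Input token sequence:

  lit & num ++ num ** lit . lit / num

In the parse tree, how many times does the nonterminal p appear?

[e [e [t [f [p [q lit]]]]] & [t [t [t [f [p [q num]]]] ++ [f [p [q num]]]] ** [f [f [p [q lit]]] . [p [p [q lit]] / [q num]]]]]

6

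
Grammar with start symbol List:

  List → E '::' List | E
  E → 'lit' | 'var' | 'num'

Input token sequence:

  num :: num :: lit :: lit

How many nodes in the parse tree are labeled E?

[List [E num] :: [List [E num] :: [List [E lit] :: [List [E lit]]]]]

4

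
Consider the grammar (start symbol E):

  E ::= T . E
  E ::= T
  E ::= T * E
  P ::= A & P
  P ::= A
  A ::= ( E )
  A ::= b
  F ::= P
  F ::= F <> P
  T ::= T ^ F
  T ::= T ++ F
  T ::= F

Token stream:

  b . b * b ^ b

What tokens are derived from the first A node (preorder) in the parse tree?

[E [T [F [P [A b]]]] . [E [T [F [P [A b]]]] * [E [T [T [F [P [A b]]]] ^ [F [P [A b]]]]]]]

b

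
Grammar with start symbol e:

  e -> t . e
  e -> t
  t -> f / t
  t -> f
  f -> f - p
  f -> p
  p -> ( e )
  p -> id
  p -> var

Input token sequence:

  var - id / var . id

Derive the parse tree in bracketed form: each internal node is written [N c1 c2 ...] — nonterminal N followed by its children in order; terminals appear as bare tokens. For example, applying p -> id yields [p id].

[e [t [f [f [p var]] - [p id]] / [t [f [p var]]]] . [e [t [f [p id]]]]]

e
t . e
f / t . e
f - p / t . e
p - p / t . e
var - p / t . e
var - id / t . e
var - id / f . e
var - id / p . e
var - id / var . e
var - id / var . t
var - id / var . f
var - id / var . p
var - id / var . id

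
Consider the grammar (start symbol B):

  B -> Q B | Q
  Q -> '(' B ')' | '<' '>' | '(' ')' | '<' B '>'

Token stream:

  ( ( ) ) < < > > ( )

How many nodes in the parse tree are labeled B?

[B [Q ( [B [Q ( )]] )] [B [Q < [B [Q < >]] >] [B [Q ( )]]]]

5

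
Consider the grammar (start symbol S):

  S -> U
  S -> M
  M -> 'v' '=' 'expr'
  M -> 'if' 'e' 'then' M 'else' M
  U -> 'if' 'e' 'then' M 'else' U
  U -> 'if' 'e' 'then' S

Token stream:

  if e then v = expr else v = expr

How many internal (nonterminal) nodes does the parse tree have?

4

[S [M if e then [M v = expr] else [M v = expr]]]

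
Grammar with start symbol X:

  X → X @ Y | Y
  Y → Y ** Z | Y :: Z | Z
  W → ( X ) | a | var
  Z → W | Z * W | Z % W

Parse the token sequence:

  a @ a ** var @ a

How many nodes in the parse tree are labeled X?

[X [X [X [Y [Z [W a]]]] @ [Y [Y [Z [W a]]] ** [Z [W var]]]] @ [Y [Z [W a]]]]

3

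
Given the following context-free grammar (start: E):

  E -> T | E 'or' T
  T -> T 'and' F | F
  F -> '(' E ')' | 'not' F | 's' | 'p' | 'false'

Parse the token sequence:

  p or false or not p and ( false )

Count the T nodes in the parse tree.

5

[E [E [E [T [F p]]] or [T [F false]]] or [T [T [F not [F p]]] and [F ( [E [T [F false]]] )]]]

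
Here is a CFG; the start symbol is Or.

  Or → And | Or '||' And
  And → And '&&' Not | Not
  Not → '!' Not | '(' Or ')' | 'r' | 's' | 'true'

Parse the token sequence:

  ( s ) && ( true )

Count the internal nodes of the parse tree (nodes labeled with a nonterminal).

11

[Or [And [And [Not ( [Or [And [Not s]]] )]] && [Not ( [Or [And [Not true]]] )]]]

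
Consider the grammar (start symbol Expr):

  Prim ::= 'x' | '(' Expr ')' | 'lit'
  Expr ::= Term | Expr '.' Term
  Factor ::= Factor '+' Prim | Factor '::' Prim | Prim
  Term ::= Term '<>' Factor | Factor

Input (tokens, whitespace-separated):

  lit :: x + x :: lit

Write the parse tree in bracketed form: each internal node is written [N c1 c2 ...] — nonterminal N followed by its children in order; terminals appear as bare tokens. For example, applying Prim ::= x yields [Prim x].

Expr
Term
Factor
Factor :: Prim
Factor + Prim :: Prim
Factor :: Prim + Prim :: Prim
Prim :: Prim + Prim :: Prim
lit :: Prim + Prim :: Prim
lit :: x + Prim :: Prim
lit :: x + x :: Prim
lit :: x + x :: lit

[Expr [Term [Factor [Factor [Factor [Factor [Prim lit]] :: [Prim x]] + [Prim x]] :: [Prim lit]]]]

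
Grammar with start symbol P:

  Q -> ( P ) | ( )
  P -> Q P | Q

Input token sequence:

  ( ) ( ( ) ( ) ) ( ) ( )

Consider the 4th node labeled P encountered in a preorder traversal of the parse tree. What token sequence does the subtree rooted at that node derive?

[P [Q ( )] [P [Q ( [P [Q ( )] [P [Q ( )]]] )] [P [Q ( )] [P [Q ( )]]]]]

( )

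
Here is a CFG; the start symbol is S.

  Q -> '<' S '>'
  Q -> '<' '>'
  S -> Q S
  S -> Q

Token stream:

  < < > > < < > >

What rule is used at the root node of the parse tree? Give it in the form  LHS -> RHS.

[S [Q < [S [Q < >]] >] [S [Q < [S [Q < >]] >]]]

S -> Q S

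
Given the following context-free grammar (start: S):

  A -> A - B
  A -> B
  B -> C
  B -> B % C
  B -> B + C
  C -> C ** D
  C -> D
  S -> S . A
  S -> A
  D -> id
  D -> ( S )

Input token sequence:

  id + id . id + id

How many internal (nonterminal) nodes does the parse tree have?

[S [S [A [B [B [C [D id]]] + [C [D id]]]]] . [A [B [B [C [D id]]] + [C [D id]]]]]

16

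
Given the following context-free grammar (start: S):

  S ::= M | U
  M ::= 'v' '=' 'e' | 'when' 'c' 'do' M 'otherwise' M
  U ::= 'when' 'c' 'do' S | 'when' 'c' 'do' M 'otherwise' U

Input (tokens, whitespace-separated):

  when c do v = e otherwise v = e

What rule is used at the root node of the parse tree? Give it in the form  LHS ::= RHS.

[S [M when c do [M v = e] otherwise [M v = e]]]

S ::= M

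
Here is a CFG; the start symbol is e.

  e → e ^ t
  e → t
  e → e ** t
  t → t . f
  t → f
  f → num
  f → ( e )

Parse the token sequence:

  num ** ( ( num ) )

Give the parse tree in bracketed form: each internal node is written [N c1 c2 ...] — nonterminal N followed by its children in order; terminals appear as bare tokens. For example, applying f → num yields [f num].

e
e ** t
t ** t
f ** t
num ** t
num ** f
num ** ( e )
num ** ( t )
num ** ( f )
num ** ( ( e ) )
num ** ( ( t ) )
num ** ( ( f ) )
num ** ( ( num ) )

[e [e [t [f num]]] ** [t [f ( [e [t [f ( [e [t [f num]]] )]]] )]]]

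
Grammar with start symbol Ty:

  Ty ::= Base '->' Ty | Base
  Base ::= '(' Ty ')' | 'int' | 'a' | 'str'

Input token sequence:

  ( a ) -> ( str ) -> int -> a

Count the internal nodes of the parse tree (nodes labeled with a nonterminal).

[Ty [Base ( [Ty [Base a]] )] -> [Ty [Base ( [Ty [Base str]] )] -> [Ty [Base int] -> [Ty [Base a]]]]]

12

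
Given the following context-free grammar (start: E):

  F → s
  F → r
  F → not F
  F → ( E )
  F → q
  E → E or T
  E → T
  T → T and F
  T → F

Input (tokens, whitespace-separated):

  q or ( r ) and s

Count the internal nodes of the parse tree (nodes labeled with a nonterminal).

11

[E [E [T [F q]]] or [T [T [F ( [E [T [F r]]] )]] and [F s]]]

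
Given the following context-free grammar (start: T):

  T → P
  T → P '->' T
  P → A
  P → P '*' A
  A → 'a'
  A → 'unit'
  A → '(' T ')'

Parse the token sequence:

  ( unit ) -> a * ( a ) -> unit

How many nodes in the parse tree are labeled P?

6

[T [P [A ( [T [P [A unit]]] )]] -> [T [P [P [A a]] * [A ( [T [P [A a]]] )]] -> [T [P [A unit]]]]]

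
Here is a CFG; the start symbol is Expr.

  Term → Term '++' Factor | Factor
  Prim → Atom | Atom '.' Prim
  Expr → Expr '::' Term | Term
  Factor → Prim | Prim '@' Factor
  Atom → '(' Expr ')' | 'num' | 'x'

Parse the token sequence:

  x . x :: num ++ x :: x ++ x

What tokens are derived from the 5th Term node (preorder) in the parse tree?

x

[Expr [Expr [Expr [Term [Factor [Prim [Atom x] . [Prim [Atom x]]]]]] :: [Term [Term [Factor [Prim [Atom num]]]] ++ [Factor [Prim [Atom x]]]]] :: [Term [Term [Factor [Prim [Atom x]]]] ++ [Factor [Prim [Atom x]]]]]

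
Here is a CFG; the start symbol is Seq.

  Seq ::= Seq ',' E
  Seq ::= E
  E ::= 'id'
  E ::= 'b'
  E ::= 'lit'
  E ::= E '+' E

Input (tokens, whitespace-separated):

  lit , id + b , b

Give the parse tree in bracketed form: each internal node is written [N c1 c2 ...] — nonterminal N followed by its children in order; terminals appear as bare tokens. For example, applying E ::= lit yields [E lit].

[Seq [Seq [Seq [E lit]] , [E [E id] + [E b]]] , [E b]]

Seq
Seq , E
Seq , E , E
E , E , E
lit , E , E
lit , E + E , E
lit , id + E , E
lit , id + b , E
lit , id + b , b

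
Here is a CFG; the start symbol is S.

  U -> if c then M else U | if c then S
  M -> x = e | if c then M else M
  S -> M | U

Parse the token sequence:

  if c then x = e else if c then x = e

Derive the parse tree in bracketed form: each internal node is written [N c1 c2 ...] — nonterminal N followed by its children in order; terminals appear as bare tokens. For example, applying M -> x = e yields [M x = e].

S
U
if c then M else U
if c then x = e else U
if c then x = e else if c then S
if c then x = e else if c then M
if c then x = e else if c then x = e

[S [U if c then [M x = e] else [U if c then [S [M x = e]]]]]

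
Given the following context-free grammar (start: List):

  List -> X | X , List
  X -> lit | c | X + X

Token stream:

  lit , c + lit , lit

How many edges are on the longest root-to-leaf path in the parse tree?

[List [X lit] , [List [X [X c] + [X lit]] , [List [X lit]]]]

4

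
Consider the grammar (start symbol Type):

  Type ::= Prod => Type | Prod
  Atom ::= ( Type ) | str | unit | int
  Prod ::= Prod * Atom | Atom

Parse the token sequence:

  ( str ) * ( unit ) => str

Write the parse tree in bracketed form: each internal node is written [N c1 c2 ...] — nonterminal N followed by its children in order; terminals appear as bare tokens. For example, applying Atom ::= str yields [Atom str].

[Type [Prod [Prod [Atom ( [Type [Prod [Atom str]]] )]] * [Atom ( [Type [Prod [Atom unit]]] )]] => [Type [Prod [Atom str]]]]

Type
Prod => Type
Prod * Atom => Type
Atom * Atom => Type
( Type ) * Atom => Type
( Prod ) * Atom => Type
( Atom ) * Atom => Type
( str ) * Atom => Type
( str ) * ( Type ) => Type
( str ) * ( Prod ) => Type
( str ) * ( Atom ) => Type
( str ) * ( unit ) => Type
( str ) * ( unit ) => Prod
( str ) * ( unit ) => Atom
( str ) * ( unit ) => str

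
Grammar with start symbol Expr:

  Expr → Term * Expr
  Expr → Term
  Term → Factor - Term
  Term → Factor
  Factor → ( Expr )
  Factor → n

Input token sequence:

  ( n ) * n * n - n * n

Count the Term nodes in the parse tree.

6

[Expr [Term [Factor ( [Expr [Term [Factor n]]] )]] * [Expr [Term [Factor n]] * [Expr [Term [Factor n] - [Term [Factor n]]] * [Expr [Term [Factor n]]]]]]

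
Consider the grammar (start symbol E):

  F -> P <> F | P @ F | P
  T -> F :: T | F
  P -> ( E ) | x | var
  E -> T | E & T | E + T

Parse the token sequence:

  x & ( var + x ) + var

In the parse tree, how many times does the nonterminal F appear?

5

[E [E [E [T [F [P x]]]] & [T [F [P ( [E [E [T [F [P var]]]] + [T [F [P x]]]] )]]]] + [T [F [P var]]]]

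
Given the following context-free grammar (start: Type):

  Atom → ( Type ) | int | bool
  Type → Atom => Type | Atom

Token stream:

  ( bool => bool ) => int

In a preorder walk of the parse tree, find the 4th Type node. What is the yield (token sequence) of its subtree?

[Type [Atom ( [Type [Atom bool] => [Type [Atom bool]]] )] => [Type [Atom int]]]

int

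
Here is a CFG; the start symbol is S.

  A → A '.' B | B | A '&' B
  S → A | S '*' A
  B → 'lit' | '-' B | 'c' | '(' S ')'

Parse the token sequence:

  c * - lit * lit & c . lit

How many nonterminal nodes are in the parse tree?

14

[S [S [S [A [B c]]] * [A [B - [B lit]]]] * [A [A [A [B lit]] & [B c]] . [B lit]]]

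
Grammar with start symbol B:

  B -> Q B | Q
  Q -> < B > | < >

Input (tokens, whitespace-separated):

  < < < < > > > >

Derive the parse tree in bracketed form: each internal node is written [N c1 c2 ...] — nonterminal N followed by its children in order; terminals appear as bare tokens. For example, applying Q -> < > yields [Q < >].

[B [Q < [B [Q < [B [Q < [B [Q < >]] >]] >]] >]]

B
Q
< B >
< Q >
< < B > >
< < Q > >
< < < B > > >
< < < Q > > >
< < < < > > > >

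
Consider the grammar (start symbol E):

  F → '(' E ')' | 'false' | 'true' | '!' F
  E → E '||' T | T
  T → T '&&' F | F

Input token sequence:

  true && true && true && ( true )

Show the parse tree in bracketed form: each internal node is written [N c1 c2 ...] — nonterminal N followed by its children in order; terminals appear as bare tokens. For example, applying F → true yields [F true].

E
T
T && F
T && F && F
T && F && F && F
F && F && F && F
true && F && F && F
true && true && F && F
true && true && true && F
true && true && true && ( E )
true && true && true && ( T )
true && true && true && ( F )
true && true && true && ( true )

[E [T [T [T [T [F true]] && [F true]] && [F true]] && [F ( [E [T [F true]]] )]]]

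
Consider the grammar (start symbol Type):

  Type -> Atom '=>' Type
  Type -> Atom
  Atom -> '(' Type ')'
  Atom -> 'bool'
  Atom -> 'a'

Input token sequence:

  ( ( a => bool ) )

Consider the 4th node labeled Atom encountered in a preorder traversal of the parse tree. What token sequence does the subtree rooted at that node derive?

bool

[Type [Atom ( [Type [Atom ( [Type [Atom a] => [Type [Atom bool]]] )]] )]]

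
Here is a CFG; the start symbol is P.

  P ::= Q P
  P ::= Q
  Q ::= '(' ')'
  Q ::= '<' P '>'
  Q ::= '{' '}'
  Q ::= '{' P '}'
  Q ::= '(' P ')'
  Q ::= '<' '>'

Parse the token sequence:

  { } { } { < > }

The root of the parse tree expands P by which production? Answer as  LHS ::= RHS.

[P [Q { }] [P [Q { }] [P [Q { [P [Q < >]] }]]]]

P ::= Q P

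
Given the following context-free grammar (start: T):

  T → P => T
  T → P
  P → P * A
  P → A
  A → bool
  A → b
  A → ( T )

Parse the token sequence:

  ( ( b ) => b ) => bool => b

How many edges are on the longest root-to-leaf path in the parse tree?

9

[T [P [A ( [T [P [A ( [T [P [A b]]] )]] => [T [P [A b]]]] )]] => [T [P [A bool]] => [T [P [A b]]]]]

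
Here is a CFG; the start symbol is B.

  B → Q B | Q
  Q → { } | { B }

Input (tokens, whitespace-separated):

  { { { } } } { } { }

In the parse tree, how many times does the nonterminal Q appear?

[B [Q { [B [Q { [B [Q { }]] }]] }] [B [Q { }] [B [Q { }]]]]

5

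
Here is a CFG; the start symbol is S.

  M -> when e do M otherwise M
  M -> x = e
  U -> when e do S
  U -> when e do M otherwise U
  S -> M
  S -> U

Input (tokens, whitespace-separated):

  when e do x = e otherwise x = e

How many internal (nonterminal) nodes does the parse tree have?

4

[S [M when e do [M x = e] otherwise [M x = e]]]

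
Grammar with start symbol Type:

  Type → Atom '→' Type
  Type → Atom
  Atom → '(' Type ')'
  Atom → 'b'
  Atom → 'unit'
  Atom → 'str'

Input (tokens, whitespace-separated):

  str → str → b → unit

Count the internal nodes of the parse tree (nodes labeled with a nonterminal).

[Type [Atom str] → [Type [Atom str] → [Type [Atom b] → [Type [Atom unit]]]]]

8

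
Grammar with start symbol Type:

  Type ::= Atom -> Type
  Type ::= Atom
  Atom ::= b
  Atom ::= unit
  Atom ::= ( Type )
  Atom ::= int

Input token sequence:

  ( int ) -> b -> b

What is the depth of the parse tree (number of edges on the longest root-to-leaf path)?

4

[Type [Atom ( [Type [Atom int]] )] -> [Type [Atom b] -> [Type [Atom b]]]]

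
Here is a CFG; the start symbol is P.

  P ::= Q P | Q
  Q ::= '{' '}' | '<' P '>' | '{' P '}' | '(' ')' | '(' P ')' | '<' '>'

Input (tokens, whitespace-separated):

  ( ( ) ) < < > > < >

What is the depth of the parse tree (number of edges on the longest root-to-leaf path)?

[P [Q ( [P [Q ( )]] )] [P [Q < [P [Q < >]] >] [P [Q < >]]]]

5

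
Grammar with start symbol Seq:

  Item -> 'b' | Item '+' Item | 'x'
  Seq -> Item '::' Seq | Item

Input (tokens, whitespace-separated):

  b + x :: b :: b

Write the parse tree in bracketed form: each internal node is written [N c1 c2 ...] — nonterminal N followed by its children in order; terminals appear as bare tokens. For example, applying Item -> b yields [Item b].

Seq
Item :: Seq
Item + Item :: Seq
b + Item :: Seq
b + x :: Seq
b + x :: Item :: Seq
b + x :: b :: Seq
b + x :: b :: Item
b + x :: b :: b

[Seq [Item [Item b] + [Item x]] :: [Seq [Item b] :: [Seq [Item b]]]]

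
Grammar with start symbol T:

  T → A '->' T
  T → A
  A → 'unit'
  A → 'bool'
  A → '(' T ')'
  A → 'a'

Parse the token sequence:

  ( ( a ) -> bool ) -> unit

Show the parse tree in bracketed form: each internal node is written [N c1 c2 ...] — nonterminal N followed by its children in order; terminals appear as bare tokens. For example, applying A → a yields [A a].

[T [A ( [T [A ( [T [A a]] )] -> [T [A bool]]] )] -> [T [A unit]]]

T
A -> T
( T ) -> T
( A -> T ) -> T
( ( T ) -> T ) -> T
( ( A ) -> T ) -> T
( ( a ) -> T ) -> T
( ( a ) -> A ) -> T
( ( a ) -> bool ) -> T
( ( a ) -> bool ) -> A
( ( a ) -> bool ) -> unit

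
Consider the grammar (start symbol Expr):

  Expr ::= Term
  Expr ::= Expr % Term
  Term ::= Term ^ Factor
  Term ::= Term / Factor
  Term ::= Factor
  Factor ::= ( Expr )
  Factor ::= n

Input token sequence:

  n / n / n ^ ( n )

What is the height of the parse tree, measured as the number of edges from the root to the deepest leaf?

[Expr [Term [Term [Term [Term [Factor n]] / [Factor n]] / [Factor n]] ^ [Factor ( [Expr [Term [Factor n]]] )]]]

6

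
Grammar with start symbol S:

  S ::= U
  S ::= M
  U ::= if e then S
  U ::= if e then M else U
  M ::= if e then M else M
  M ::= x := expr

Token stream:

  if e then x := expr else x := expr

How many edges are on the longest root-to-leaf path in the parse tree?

[S [M if e then [M x := expr] else [M x := expr]]]

3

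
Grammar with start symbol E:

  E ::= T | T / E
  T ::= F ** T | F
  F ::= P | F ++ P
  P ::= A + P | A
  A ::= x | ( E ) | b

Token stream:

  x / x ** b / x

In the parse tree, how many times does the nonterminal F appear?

4

[E [T [F [P [A x]]]] / [E [T [F [P [A x]]] ** [T [F [P [A b]]]]] / [E [T [F [P [A x]]]]]]]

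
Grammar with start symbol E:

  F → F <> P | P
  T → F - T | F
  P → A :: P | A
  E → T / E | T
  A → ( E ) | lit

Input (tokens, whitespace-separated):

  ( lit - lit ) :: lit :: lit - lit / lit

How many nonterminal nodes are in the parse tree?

[E [T [F [P [A ( [E [T [F [P [A lit]]] - [T [F [P [A lit]]]]]] )] :: [P [A lit] :: [P [A lit]]]]] - [T [F [P [A lit]]]]] / [E [T [F [P [A lit]]]]]]

27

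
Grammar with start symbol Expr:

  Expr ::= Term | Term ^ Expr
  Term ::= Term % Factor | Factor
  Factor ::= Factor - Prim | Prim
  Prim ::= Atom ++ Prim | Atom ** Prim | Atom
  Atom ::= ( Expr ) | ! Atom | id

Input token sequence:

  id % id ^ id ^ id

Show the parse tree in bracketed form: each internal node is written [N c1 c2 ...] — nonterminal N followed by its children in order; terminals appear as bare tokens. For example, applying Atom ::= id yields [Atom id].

[Expr [Term [Term [Factor [Prim [Atom id]]]] % [Factor [Prim [Atom id]]]] ^ [Expr [Term [Factor [Prim [Atom id]]]] ^ [Expr [Term [Factor [Prim [Atom id]]]]]]]

Expr
Term ^ Expr
Term % Factor ^ Expr
Factor % Factor ^ Expr
Prim % Factor ^ Expr
Atom % Factor ^ Expr
id % Factor ^ Expr
id % Prim ^ Expr
id % Atom ^ Expr
id % id ^ Expr
id % id ^ Term ^ Expr
id % id ^ Factor ^ Expr
id % id ^ Prim ^ Expr
id % id ^ Atom ^ Expr
id % id ^ id ^ Expr
id % id ^ id ^ Term
id % id ^ id ^ Factor
id % id ^ id ^ Prim
id % id ^ id ^ Atom
id % id ^ id ^ id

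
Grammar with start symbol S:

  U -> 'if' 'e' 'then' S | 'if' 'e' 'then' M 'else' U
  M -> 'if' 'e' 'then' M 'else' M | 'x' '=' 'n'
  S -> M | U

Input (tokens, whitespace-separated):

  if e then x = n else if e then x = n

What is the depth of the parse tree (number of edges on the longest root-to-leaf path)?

5

[S [U if e then [M x = n] else [U if e then [S [M x = n]]]]]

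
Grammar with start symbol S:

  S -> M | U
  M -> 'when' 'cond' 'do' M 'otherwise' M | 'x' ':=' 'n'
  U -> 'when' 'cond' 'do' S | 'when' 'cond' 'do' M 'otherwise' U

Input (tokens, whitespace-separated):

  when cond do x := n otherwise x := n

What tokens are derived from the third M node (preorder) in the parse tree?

x := n

[S [M when cond do [M x := n] otherwise [M x := n]]]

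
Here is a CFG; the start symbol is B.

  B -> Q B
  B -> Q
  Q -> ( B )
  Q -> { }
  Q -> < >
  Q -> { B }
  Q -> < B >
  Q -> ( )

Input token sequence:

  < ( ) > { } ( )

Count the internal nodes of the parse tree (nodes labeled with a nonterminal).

8

[B [Q < [B [Q ( )]] >] [B [Q { }] [B [Q ( )]]]]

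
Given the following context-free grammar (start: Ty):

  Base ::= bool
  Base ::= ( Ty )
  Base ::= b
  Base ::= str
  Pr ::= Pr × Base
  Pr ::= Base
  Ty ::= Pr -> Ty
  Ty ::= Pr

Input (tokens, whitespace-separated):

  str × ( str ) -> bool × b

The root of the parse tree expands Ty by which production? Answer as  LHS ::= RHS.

[Ty [Pr [Pr [Base str]] × [Base ( [Ty [Pr [Base str]]] )]] -> [Ty [Pr [Pr [Base bool]] × [Base b]]]]

Ty ::= Pr -> Ty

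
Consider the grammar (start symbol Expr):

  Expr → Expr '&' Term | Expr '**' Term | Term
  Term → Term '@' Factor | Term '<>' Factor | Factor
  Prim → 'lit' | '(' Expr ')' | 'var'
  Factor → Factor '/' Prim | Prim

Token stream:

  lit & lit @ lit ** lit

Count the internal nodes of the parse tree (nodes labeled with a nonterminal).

15

[Expr [Expr [Expr [Term [Factor [Prim lit]]]] & [Term [Term [Factor [Prim lit]]] @ [Factor [Prim lit]]]] ** [Term [Factor [Prim lit]]]]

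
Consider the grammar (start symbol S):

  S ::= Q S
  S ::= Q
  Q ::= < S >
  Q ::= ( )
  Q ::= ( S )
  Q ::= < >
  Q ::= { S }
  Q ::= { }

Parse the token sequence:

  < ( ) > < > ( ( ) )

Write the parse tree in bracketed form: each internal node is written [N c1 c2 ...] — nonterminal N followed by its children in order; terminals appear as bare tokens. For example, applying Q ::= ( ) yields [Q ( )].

S
Q S
< S > S
< Q > S
< ( ) > S
< ( ) > Q S
< ( ) > < > S
< ( ) > < > Q
< ( ) > < > ( S )
< ( ) > < > ( Q )
< ( ) > < > ( ( ) )

[S [Q < [S [Q ( )]] >] [S [Q < >] [S [Q ( [S [Q ( )]] )]]]]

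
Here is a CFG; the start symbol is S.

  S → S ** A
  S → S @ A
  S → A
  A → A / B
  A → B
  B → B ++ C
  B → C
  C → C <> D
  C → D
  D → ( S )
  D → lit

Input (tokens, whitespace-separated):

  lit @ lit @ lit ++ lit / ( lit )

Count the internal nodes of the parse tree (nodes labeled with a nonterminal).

27

[S [S [S [A [B [C [D lit]]]]] @ [A [B [C [D lit]]]]] @ [A [A [B [B [C [D lit]]] ++ [C [D lit]]]] / [B [C [D ( [S [A [B [C [D lit]]]]] )]]]]]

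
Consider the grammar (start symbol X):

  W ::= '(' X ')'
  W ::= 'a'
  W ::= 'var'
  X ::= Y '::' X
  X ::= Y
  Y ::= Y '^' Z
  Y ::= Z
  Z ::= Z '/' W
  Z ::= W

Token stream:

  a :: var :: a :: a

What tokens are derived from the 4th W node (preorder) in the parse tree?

a

[X [Y [Z [W a]]] :: [X [Y [Z [W var]]] :: [X [Y [Z [W a]]] :: [X [Y [Z [W a]]]]]]]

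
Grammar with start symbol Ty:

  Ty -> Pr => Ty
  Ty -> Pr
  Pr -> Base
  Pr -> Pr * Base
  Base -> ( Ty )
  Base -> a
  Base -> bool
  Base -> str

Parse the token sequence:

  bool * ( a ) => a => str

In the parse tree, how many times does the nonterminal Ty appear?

4

[Ty [Pr [Pr [Base bool]] * [Base ( [Ty [Pr [Base a]]] )]] => [Ty [Pr [Base a]] => [Ty [Pr [Base str]]]]]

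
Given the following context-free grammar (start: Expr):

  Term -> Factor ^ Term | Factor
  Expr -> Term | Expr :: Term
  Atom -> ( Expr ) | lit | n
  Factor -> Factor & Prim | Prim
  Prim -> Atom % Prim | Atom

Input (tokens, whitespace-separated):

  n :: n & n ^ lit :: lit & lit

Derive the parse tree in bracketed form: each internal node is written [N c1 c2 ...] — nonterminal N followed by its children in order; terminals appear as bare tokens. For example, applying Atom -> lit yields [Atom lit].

[Expr [Expr [Expr [Term [Factor [Prim [Atom n]]]]] :: [Term [Factor [Factor [Prim [Atom n]]] & [Prim [Atom n]]] ^ [Term [Factor [Prim [Atom lit]]]]]] :: [Term [Factor [Factor [Prim [Atom lit]]] & [Prim [Atom lit]]]]]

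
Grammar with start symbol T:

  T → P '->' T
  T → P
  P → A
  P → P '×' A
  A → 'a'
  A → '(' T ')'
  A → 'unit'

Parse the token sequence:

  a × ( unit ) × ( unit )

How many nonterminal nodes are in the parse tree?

[T [P [P [P [A a]] × [A ( [T [P [A unit]]] )]] × [A ( [T [P [A unit]]] )]]]

13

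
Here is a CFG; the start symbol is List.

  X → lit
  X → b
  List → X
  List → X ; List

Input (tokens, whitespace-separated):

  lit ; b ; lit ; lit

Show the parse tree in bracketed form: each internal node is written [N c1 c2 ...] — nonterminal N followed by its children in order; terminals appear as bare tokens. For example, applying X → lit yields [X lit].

List
X ; List
lit ; List
lit ; X ; List
lit ; b ; List
lit ; b ; X ; List
lit ; b ; lit ; List
lit ; b ; lit ; X
lit ; b ; lit ; lit

[List [X lit] ; [List [X b] ; [List [X lit] ; [List [X lit]]]]]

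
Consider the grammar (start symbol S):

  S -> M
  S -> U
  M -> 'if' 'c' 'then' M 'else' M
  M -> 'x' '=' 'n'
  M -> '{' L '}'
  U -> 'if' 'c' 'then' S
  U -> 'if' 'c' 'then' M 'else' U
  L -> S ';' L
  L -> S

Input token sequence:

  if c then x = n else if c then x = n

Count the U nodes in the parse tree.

2

[S [U if c then [M x = n] else [U if c then [S [M x = n]]]]]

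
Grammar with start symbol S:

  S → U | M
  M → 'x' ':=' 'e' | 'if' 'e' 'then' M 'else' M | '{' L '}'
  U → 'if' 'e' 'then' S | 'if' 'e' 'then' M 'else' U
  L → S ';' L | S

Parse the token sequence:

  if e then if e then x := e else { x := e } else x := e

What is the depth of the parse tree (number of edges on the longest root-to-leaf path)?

7

[S [M if e then [M if e then [M x := e] else [M { [L [S [M x := e]]] }]] else [M x := e]]]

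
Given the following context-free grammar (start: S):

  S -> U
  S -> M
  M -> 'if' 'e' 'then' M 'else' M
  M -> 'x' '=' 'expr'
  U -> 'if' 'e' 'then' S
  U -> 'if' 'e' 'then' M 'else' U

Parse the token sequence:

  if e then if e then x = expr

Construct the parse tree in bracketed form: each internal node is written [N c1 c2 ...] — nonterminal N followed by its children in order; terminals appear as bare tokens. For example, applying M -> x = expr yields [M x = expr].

S
U
if e then S
if e then U
if e then if e then S
if e then if e then M
if e then if e then x = expr

[S [U if e then [S [U if e then [S [M x = expr]]]]]]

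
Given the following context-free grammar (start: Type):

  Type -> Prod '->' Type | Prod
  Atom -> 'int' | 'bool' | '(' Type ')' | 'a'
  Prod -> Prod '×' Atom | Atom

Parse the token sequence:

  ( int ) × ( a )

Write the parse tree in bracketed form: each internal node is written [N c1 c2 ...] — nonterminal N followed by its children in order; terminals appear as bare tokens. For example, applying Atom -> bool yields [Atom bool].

Type
Prod
Prod × Atom
Atom × Atom
( Type ) × Atom
( Prod ) × Atom
( Atom ) × Atom
( int ) × Atom
( int ) × ( Type )
( int ) × ( Prod )
( int ) × ( Atom )
( int ) × ( a )

[Type [Prod [Prod [Atom ( [Type [Prod [Atom int]]] )]] × [Atom ( [Type [Prod [Atom a]]] )]]]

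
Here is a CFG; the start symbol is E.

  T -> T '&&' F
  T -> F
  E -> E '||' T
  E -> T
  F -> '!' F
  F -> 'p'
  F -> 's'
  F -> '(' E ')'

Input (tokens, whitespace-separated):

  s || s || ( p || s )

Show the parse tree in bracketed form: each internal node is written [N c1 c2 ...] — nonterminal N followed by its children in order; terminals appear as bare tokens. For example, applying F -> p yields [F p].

[E [E [E [T [F s]]] || [T [F s]]] || [T [F ( [E [E [T [F p]]] || [T [F s]]] )]]]

E
E || T
E || T || T
T || T || T
F || T || T
s || T || T
s || F || T
s || s || T
s || s || F
s || s || ( E )
s || s || ( E || T )
s || s || ( T || T )
s || s || ( F || T )
s || s || ( p || T )
s || s || ( p || F )
s || s || ( p || s )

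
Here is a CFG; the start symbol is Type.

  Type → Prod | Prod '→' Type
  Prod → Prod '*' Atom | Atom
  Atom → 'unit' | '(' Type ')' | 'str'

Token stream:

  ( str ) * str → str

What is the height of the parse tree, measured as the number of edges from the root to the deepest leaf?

[Type [Prod [Prod [Atom ( [Type [Prod [Atom str]]] )]] * [Atom str]] → [Type [Prod [Atom str]]]]

7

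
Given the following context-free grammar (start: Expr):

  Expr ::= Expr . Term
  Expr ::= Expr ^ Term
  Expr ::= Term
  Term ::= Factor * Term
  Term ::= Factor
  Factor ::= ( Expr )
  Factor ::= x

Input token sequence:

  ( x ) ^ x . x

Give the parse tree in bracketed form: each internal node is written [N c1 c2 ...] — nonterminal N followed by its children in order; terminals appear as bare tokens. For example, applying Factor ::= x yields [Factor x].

Expr
Expr . Term
Expr ^ Term . Term
Term ^ Term . Term
Factor ^ Term . Term
( Expr ) ^ Term . Term
( Term ) ^ Term . Term
( Factor ) ^ Term . Term
( x ) ^ Term . Term
( x ) ^ Factor . Term
( x ) ^ x . Term
( x ) ^ x . Factor
( x ) ^ x . x

[Expr [Expr [Expr [Term [Factor ( [Expr [Term [Factor x]]] )]]] ^ [Term [Factor x]]] . [Term [Factor x]]]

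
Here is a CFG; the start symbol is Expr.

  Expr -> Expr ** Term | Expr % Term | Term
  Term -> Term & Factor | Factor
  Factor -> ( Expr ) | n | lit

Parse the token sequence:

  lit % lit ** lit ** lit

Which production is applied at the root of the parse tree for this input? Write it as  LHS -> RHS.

[Expr [Expr [Expr [Expr [Term [Factor lit]]] % [Term [Factor lit]]] ** [Term [Factor lit]]] ** [Term [Factor lit]]]

Expr -> Expr ** Term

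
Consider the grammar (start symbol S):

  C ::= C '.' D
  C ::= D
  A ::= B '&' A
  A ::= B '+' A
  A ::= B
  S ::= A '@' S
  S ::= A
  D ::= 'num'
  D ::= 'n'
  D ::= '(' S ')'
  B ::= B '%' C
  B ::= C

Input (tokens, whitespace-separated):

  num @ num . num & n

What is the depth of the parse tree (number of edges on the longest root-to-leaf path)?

[S [A [B [C [D num]]]] @ [S [A [B [C [C [D num]] . [D num]]] & [A [B [C [D n]]]]]]]

7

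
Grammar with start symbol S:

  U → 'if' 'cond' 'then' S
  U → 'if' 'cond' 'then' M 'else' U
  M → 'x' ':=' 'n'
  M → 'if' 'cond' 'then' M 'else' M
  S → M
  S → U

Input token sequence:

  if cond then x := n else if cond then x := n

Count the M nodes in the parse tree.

[S [U if cond then [M x := n] else [U if cond then [S [M x := n]]]]]

2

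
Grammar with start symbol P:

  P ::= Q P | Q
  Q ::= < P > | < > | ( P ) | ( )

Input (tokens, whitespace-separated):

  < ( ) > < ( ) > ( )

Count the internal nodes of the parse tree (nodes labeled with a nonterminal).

[P [Q < [P [Q ( )]] >] [P [Q < [P [Q ( )]] >] [P [Q ( )]]]]

10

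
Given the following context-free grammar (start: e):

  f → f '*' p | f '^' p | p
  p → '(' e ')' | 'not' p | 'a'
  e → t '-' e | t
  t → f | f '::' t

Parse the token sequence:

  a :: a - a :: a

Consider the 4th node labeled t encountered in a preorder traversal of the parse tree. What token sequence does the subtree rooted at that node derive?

a

[e [t [f [p a]] :: [t [f [p a]]]] - [e [t [f [p a]] :: [t [f [p a]]]]]]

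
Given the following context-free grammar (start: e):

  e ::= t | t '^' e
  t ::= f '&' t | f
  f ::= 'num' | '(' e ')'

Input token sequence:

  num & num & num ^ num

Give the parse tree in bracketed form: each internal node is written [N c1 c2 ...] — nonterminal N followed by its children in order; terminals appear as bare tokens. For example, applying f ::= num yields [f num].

e
t ^ e
f & t ^ e
num & t ^ e
num & f & t ^ e
num & num & t ^ e
num & num & f ^ e
num & num & num ^ e
num & num & num ^ t
num & num & num ^ f
num & num & num ^ num

[e [t [f num] & [t [f num] & [t [f num]]]] ^ [e [t [f num]]]]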